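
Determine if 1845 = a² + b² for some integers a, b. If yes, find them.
9² + 42² (a=9, b=42)

Factorization: 1845 = 3^2 × 5 × 41
By Fermat: n is sum of two squares iff every prime p ≡ 3 (mod 4) appears to even power.
All primes ≡ 3 (mod 4) appear to even power.
Search a = 0, 1, 2, … for 1845 - a² a perfect square: first hit at a = 9: 1845 - 81 = 1764 = 42².
1845 = 9² + 42² = 81 + 1764 ✓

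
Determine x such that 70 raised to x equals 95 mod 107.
27

Baby-step giant-step with step n = ⌈√107⌉ = 11.
Baby steps 70^j mod 107 (j:value) for j=0..10: 0:1, 1:70, 2:85, 3:65, 4:56, 5:68, 6:52, 7:2, 8:33, 9:63, 10:23.
Giant-step multiplier: 70^(-11) ≡ 70^(106-11) = 70^95 ≡ 43 (mod 107).
Giant steps γ_i = 95·43^i mod 107: γ_0=95, γ_1=19, γ_2=68 (in table at j=5).
x = i·n + j = 2·11 + 5 = 27.
Check: 70^27 ≡ 95 (mod 107).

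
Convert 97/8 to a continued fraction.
[12; 8]

Euclidean algorithm steps:
97 = 12 × 8 + 1
8 = 8 × 1 + 0
Continued fraction: [12; 8]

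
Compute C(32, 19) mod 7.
0

Using Lucas' theorem:
Write n=32 and k=19 in base 7:
n in base 7: [4, 4]
k in base 7: [2, 5]
C(32,19) mod 7 = ∏ C(n_i, k_i) mod 7
Digit binomials (mod 7): C(4,2) = 6; C(4,5) = 0 (k_i > n_i)
Product: 6 × 0 = 0 ≡ 0 (mod 7)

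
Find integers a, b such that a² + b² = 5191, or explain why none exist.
Not possible

Factorization: 5191 = 29 × 179
By Fermat: n is sum of two squares iff every prime p ≡ 3 (mod 4) appears to even power.
Prime(s) ≡ 3 (mod 4) with odd exponent: [(179, 1)]
Therefore 5191 cannot be expressed as a² + b².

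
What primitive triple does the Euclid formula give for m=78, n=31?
(5123, 4836, 7045)

Euclid's formula: a = m² - n², b = 2mn, c = m² + n²
m = 78, n = 31
a = 78² - 31² = 6084 - 961 = 5123
b = 2 × 78 × 31 = 4836
c = 78² + 31² = 6084 + 961 = 7045
Verification: 5123² + 4836² = 26245129 + 23386896 = 49632025 = 7045² ✓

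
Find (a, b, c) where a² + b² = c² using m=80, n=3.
(6391, 480, 6409)

Euclid's formula: a = m² - n², b = 2mn, c = m² + n²
m = 80, n = 3
a = 80² - 3² = 6400 - 9 = 6391
b = 2 × 80 × 3 = 480
c = 80² + 3² = 6400 + 9 = 6409
Verification: 6391² + 480² = 40844881 + 230400 = 41075281 = 6409² ✓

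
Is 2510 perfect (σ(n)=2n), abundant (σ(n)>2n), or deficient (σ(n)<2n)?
deficient

Proper divisors of 2510: sum = 1 + 2 + 5 + 10 + 251 + 502 + 1255 = 2026
Since 2026 < 2510, 2510 is deficient.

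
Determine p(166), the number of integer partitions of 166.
189334822579

p(n) counts ways to write n as a sum of positive integers (order ignored).
Euler's pentagonal recurrence: p(k) = p(k-1) + p(k-2) - p(k-5) - p(k-7) + p(k-12) + p(k-15) - ... (offsets j(3j∓1)/2, signs ++--, p(0)=1, p(<0)=0).
DP table for k = 0..165: p(0)=1, p(1)=1, p(2)=2, p(3)=3, p(4)=5, p(5)=7, p(6)=11, p(7)=15, p(8)=22, p(9)=30, p(10)=42, p(11)=56, p(12)=77, p(13)=101, p(14)=135, p(15)=176, p(16)=231, p(17)=297, p(18)=385, p(19)=490, p(20)=627, p(21)=792, p(22)=1002, p(23)=1255, p(24)=1575, p(25)=1958, p(26)=2436, p(27)=3010, p(28)=3718, p(29)=4565, p(30)=5604, p(31)=6842, p(32)=8349, p(33)=10143, p(34)=12310, p(35)=14883, p(36)=17977, p(37)=21637, p(38)=26015, p(39)=31185, p(40)=37338, p(41)=44583, p(42)=53174, p(43)=63261, p(44)=75175, p(45)=89134, p(46)=105558, p(47)=124754, p(48)=147273, p(49)=173525, p(50)=204226, p(51)=239943, p(52)=281589, p(53)=329931, p(54)=386155, p(55)=451276, p(56)=526823, p(57)=614154, p(58)=715220, p(59)=831820, p(60)=966467, p(61)=1121505, p(62)=1300156, p(63)=1505499, p(64)=1741630, p(65)=2012558, p(66)=2323520, p(67)=2679689, p(68)=3087735, p(69)=3554345, p(70)=4087968, p(71)=4697205, p(72)=5392783, p(73)=6185689, p(74)=7089500, p(75)=8118264, p(76)=9289091, p(77)=10619863, p(78)=12132164, p(79)=13848650, p(80)=15796476, p(81)=18004327, p(82)=20506255, p(83)=23338469, p(84)=26543660, p(85)=30167357, p(86)=34262962, p(87)=38887673, p(88)=44108109, p(89)=49995925, p(90)=56634173, p(91)=64112359, p(92)=72533807, p(93)=82010177, p(94)=92669720, p(95)=104651419, p(96)=118114304, p(97)=133230930, p(98)=150198136, p(99)=169229875, p(100)=190569292, p(101)=214481126, p(102)=241265379, p(103)=271248950, p(104)=304801365, p(105)=342325709, p(106)=384276336, p(107)=431149389, p(108)=483502844, p(109)=541946240, p(110)=607163746, p(111)=679903203, p(112)=761002156, p(113)=851376628, p(114)=952050665, p(115)=1064144451, p(116)=1188908248, p(117)=1327710076, p(118)=1482074143, p(119)=1653668665, p(120)=1844349560, p(121)=2056148051, p(122)=2291320912, p(123)=2552338241, p(124)=2841940500, p(125)=3163127352, p(126)=3519222692, p(127)=3913864295, p(128)=4351078600, p(129)=4835271870, p(130)=5371315400, p(131)=5964539504, p(132)=6620830889, p(133)=7346629512, p(134)=8149040695, p(135)=9035836076, p(136)=10015581680, p(137)=11097645016, p(138)=12292341831, p(139)=13610949895, p(140)=15065878135, p(141)=16670689208, p(142)=18440293320, p(143)=20390982757, p(144)=22540654445, p(145)=24908858009, p(146)=27517052599, p(147)=30388671978, p(148)=33549419497, p(149)=37027355200, p(150)=40853235313, p(151)=45060624582, p(152)=49686288421, p(153)=54770336324, p(154)=60356673280, p(155)=66493182097, p(156)=73232243759, p(157)=80630964769, p(158)=88751778802, p(159)=97662728555, p(160)=107438159466, p(161)=118159068427, p(162)=129913904637, p(163)=142798995930, p(164)=156919475295, p(165)=172389800255.
Final step: p(166) = p(165) + p(164) - p(161) - p(159) + p(154) + p(151) - p(144) - p(140) + p(131) + p(126) - p(115) - p(109) + p(96) + p(89) - p(74) - p(66) + p(49) + p(40) - p(21) - p(11)
= 172389800255 + 156919475295 - 118159068427 - 97662728555 + 60356673280 + 45060624582 - 22540654445 - 15065878135 + 5964539504 + 3519222692 - 1064144451 - 541946240 + 118114304 + 49995925 - 7089500 - 2323520 + 173525 + 37338 - 792 - 56
= 189334822579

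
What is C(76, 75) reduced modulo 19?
0

Using Lucas' theorem:
Write n=76 and k=75 in base 19:
n in base 19: [4, 0]
k in base 19: [3, 18]
C(76,75) mod 19 = ∏ C(n_i, k_i) mod 19
Digit binomials (mod 19): C(4,3) = 4; C(0,18) = 0 (k_i > n_i)
Product: 4 × 0 = 0 ≡ 0 (mod 19)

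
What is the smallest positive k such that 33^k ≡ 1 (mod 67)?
33

67 is prime, so ord(33) divides φ(67) = 66.
Divisors of 66: 1, 2, 3, 6, 11, 22, 33, 66.
Repeated squaring: 33^1 ≡ 33, 33^2 ≡ 17, 33^4 ≡ 21, 33^8 ≡ 39, 33^16 ≡ 47, 33^32 ≡ 65, 33^64 ≡ 4 (mod 67).
Test 33^d mod 67 for each divisor d in increasing order:
33^1 ≡ 33
33^2 ≡ 17
33^3 = 33^2·33^1 ≡ 25
33^6 = 33^4·33^2 ≡ 22
33^11 = 33^8·33^2·33^1 ≡ 37
33^22 = 33^16·33^4·33^2 ≡ 29
33^33 = 33^32·33^1 ≡ 1  ← first divisor giving 1
The order is 33.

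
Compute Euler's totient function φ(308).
120

308 = 2^2 × 7 × 11
φ(n) = n × ∏(1 - 1/p) for each prime p dividing n
φ(308) = 308 × (1 - 1/2) × (1 - 1/7) × (1 - 1/11) = 120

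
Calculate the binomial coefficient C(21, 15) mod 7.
0

Using Lucas' theorem:
Write n=21 and k=15 in base 7:
n in base 7: [3, 0]
k in base 7: [2, 1]
C(21,15) mod 7 = ∏ C(n_i, k_i) mod 7
Digit binomials (mod 7): C(3,2) = 3; C(0,1) = 0 (k_i > n_i)
Product: 3 × 0 = 0 ≡ 0 (mod 7)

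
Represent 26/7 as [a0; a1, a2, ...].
[3; 1, 2, 2]

Euclidean algorithm steps:
26 = 3 × 7 + 5
7 = 1 × 5 + 2
5 = 2 × 2 + 1
2 = 2 × 1 + 0
Continued fraction: [3; 1, 2, 2]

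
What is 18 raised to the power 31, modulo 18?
0

Repeated squaring. Binary of 31 = 11111.
18^1 ≡ 0 (mod 18); 18^2 ≡ 0 (mod 18); 18^4 ≡ 0 (mod 18); 18^8 ≡ 0 (mod 18); 18^16 ≡ 0 (mod 18)
18^31 = 18^1 × 18^2 × 18^4 × 18^8 × 18^16 ≡ 0 (mod 18)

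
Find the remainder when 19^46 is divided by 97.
18

Repeated squaring. Binary of 46 = 101110.
19^1 ≡ 19 (mod 97); 19^2 ≡ 70 (mod 97); 19^4 ≡ 50 (mod 97); 19^8 ≡ 75 (mod 97); 19^16 ≡ 96 (mod 97); 19^32 ≡ 1 (mod 97)
19^46 = 19^2 × 19^4 × 19^8 × 19^32 ≡ 18 (mod 97)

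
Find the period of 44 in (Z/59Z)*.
58

59 is prime, so ord(44) divides φ(59) = 58.
Divisors of 58: 1, 2, 29, 58.
Repeated squaring: 44^1 ≡ 44, 44^2 ≡ 48, 44^4 ≡ 3, 44^8 ≡ 9, 44^16 ≡ 22, 44^32 ≡ 12 (mod 59).
Test 44^d mod 59 for each divisor d in increasing order:
44^1 ≡ 44
44^2 ≡ 48
44^29 = 44^16·44^8·44^4·44^1 ≡ 58
44^58 = 44^32·44^16·44^8·44^2 ≡ 1  ← first divisor giving 1
The order is 58.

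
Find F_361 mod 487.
224

Matrix identity: Q^n = [[F_(n+1), F_n], [F_n, F_(n-1)]] with Q = [[1,1],[1,0]].
n = 361 = 101101001₂. Square-and-multiply, entries mod 487:
Q^1 = [[1,1],[1,0]]
Q^2 = (Q^1)² = [[2,1],[1,1]]
Q^5 = (Q^2)²·Q = [[8,5],[5,3]]
Q^11 = (Q^5)²·Q = [[144,89],[89,55]]
Q^22 = (Q^11)² = [[411,179],[179,232]]
Q^45 = (Q^22)²·Q = [[483,318],[318,165]]
Q^90 = (Q^45)² = [[331,63],[63,268]]
Q^180 = (Q^90)² = [[59,238],[238,308]]
Q^361 = (Q^180)²·Q = [[397,224],[224,173]]
F_361 mod 487 = Q^361[0][1] = 224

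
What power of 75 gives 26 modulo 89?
19

Baby-step giant-step with step n = ⌈√89⌉ = 10.
Baby steps 75^j mod 89 (j:value) for j=0..9: 0:1, 1:75, 2:18, 3:15, 4:57, 5:3, 6:47, 7:54, 8:45, 9:82.
Giant-step multiplier: 75^(-10) ≡ 75^(88-10) = 75^78 ≡ 10 (mod 89).
Giant steps γ_i = 26·10^i mod 89: γ_0=26, γ_1=82 (in table at j=9).
x = i·n + j = 1·10 + 9 = 19.
Check: 75^19 ≡ 26 (mod 89).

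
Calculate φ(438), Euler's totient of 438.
144

438 = 2 × 3 × 73
φ(n) = n × ∏(1 - 1/p) for each prime p dividing n
φ(438) = 438 × (1 - 1/2) × (1 - 1/3) × (1 - 1/73) = 144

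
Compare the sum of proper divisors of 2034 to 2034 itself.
abundant

Proper divisors of 2034: sum = 1 + 2 + 3 + 6 + 9 + 18 + 113 + 226 + 339 + 678 + 1017 = 2412
Since 2412 > 2034, 2034 is abundant.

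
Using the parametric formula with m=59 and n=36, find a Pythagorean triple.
(2185, 4248, 4777)

Euclid's formula: a = m² - n², b = 2mn, c = m² + n²
m = 59, n = 36
a = 59² - 36² = 3481 - 1296 = 2185
b = 2 × 59 × 36 = 4248
c = 59² + 36² = 3481 + 1296 = 4777
Verification: 2185² + 4248² = 4774225 + 18045504 = 22819729 = 4777² ✓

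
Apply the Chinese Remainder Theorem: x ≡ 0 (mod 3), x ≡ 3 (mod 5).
3

Using Chinese Remainder Theorem:
M = 3 × 5 = 15
M1 = 5, M2 = 3
y1 = 5^(-1) mod 3 = 2
y2 = 3^(-1) mod 5 = 2
x = (0×5×2 + 3×3×2) mod 15 = 3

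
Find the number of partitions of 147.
30388671978

p(n) counts ways to write n as a sum of positive integers (order ignored).
Euler's pentagonal recurrence: p(k) = p(k-1) + p(k-2) - p(k-5) - p(k-7) + p(k-12) + p(k-15) - ... (offsets j(3j∓1)/2, signs ++--, p(0)=1, p(<0)=0).
DP table for k = 0..146: p(0)=1, p(1)=1, p(2)=2, p(3)=3, p(4)=5, p(5)=7, p(6)=11, p(7)=15, p(8)=22, p(9)=30, p(10)=42, p(11)=56, p(12)=77, p(13)=101, p(14)=135, p(15)=176, p(16)=231, p(17)=297, p(18)=385, p(19)=490, p(20)=627, p(21)=792, p(22)=1002, p(23)=1255, p(24)=1575, p(25)=1958, p(26)=2436, p(27)=3010, p(28)=3718, p(29)=4565, p(30)=5604, p(31)=6842, p(32)=8349, p(33)=10143, p(34)=12310, p(35)=14883, p(36)=17977, p(37)=21637, p(38)=26015, p(39)=31185, p(40)=37338, p(41)=44583, p(42)=53174, p(43)=63261, p(44)=75175, p(45)=89134, p(46)=105558, p(47)=124754, p(48)=147273, p(49)=173525, p(50)=204226, p(51)=239943, p(52)=281589, p(53)=329931, p(54)=386155, p(55)=451276, p(56)=526823, p(57)=614154, p(58)=715220, p(59)=831820, p(60)=966467, p(61)=1121505, p(62)=1300156, p(63)=1505499, p(64)=1741630, p(65)=2012558, p(66)=2323520, p(67)=2679689, p(68)=3087735, p(69)=3554345, p(70)=4087968, p(71)=4697205, p(72)=5392783, p(73)=6185689, p(74)=7089500, p(75)=8118264, p(76)=9289091, p(77)=10619863, p(78)=12132164, p(79)=13848650, p(80)=15796476, p(81)=18004327, p(82)=20506255, p(83)=23338469, p(84)=26543660, p(85)=30167357, p(86)=34262962, p(87)=38887673, p(88)=44108109, p(89)=49995925, p(90)=56634173, p(91)=64112359, p(92)=72533807, p(93)=82010177, p(94)=92669720, p(95)=104651419, p(96)=118114304, p(97)=133230930, p(98)=150198136, p(99)=169229875, p(100)=190569292, p(101)=214481126, p(102)=241265379, p(103)=271248950, p(104)=304801365, p(105)=342325709, p(106)=384276336, p(107)=431149389, p(108)=483502844, p(109)=541946240, p(110)=607163746, p(111)=679903203, p(112)=761002156, p(113)=851376628, p(114)=952050665, p(115)=1064144451, p(116)=1188908248, p(117)=1327710076, p(118)=1482074143, p(119)=1653668665, p(120)=1844349560, p(121)=2056148051, p(122)=2291320912, p(123)=2552338241, p(124)=2841940500, p(125)=3163127352, p(126)=3519222692, p(127)=3913864295, p(128)=4351078600, p(129)=4835271870, p(130)=5371315400, p(131)=5964539504, p(132)=6620830889, p(133)=7346629512, p(134)=8149040695, p(135)=9035836076, p(136)=10015581680, p(137)=11097645016, p(138)=12292341831, p(139)=13610949895, p(140)=15065878135, p(141)=16670689208, p(142)=18440293320, p(143)=20390982757, p(144)=22540654445, p(145)=24908858009, p(146)=27517052599.
Final step: p(147) = p(146) + p(145) - p(142) - p(140) + p(135) + p(132) - p(125) - p(121) + p(112) + p(107) - p(96) - p(90) + p(77) + p(70) - p(55) - p(47) + p(30) + p(21) - p(2)
= 27517052599 + 24908858009 - 18440293320 - 15065878135 + 9035836076 + 6620830889 - 3163127352 - 2056148051 + 761002156 + 431149389 - 118114304 - 56634173 + 10619863 + 4087968 - 451276 - 124754 + 5604 + 792 - 2
= 30388671978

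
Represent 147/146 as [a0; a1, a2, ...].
[1; 146]

Euclidean algorithm steps:
147 = 1 × 146 + 1
146 = 146 × 1 + 0
Continued fraction: [1; 146]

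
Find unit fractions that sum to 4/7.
1/2 + 1/14

Greedy algorithm:
4/7: ceiling(7/4) = 2, use 1/2
1/14: ceiling(14/1) = 14, use 1/14
Result: 4/7 = 1/2 + 1/14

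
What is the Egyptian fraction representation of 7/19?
1/3 + 1/29 + 1/1653

Greedy algorithm:
7/19: ceiling(19/7) = 3, use 1/3
2/57: ceiling(57/2) = 29, use 1/29
1/1653: ceiling(1653/1) = 1653, use 1/1653
Result: 7/19 = 1/3 + 1/29 + 1/1653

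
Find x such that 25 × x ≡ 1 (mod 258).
31

gcd(25, 258) = 1, so the inverse exists.
Extended Euclidean algorithm on (258, 25):
258 = 10 × 25 + 8  ⟹  8 = (1)·258 + (-10)·25
25 = 3 × 8 + 1  ⟹  1 = (-3)·258 + (31)·25
So (31)·25 ≡ 1 (mod 258), i.e. 25^(-1) ≡ 31 (mod 258).
Check: 25 × 31 = 775 ≡ 1 (mod 258)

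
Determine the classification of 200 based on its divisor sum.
abundant

Proper divisors of 200: sum = 1 + 2 + 4 + 5 + 8 + 10 + 20 + 25 + 40 + 50 + 100 = 265
Since 265 > 200, 200 is abundant.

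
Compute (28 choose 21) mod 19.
17

Using Lucas' theorem:
Write n=28 and k=21 in base 19:
n in base 19: [1, 9]
k in base 19: [1, 2]
C(28,21) mod 19 = ∏ C(n_i, k_i) mod 19
Digit binomials (mod 19): C(1,1) = 1; C(9,2) = 36 ≡ 17
Product: 1 × 17 = 17 ≡ 17 (mod 19)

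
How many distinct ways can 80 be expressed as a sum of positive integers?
15796476

p(n) counts ways to write n as a sum of positive integers (order ignored).
Euler's pentagonal recurrence: p(k) = p(k-1) + p(k-2) - p(k-5) - p(k-7) + p(k-12) + p(k-15) - ... (offsets j(3j∓1)/2, signs ++--, p(0)=1, p(<0)=0).
DP table for k = 0..79: p(0)=1, p(1)=1, p(2)=2, p(3)=3, p(4)=5, p(5)=7, p(6)=11, p(7)=15, p(8)=22, p(9)=30, p(10)=42, p(11)=56, p(12)=77, p(13)=101, p(14)=135, p(15)=176, p(16)=231, p(17)=297, p(18)=385, p(19)=490, p(20)=627, p(21)=792, p(22)=1002, p(23)=1255, p(24)=1575, p(25)=1958, p(26)=2436, p(27)=3010, p(28)=3718, p(29)=4565, p(30)=5604, p(31)=6842, p(32)=8349, p(33)=10143, p(34)=12310, p(35)=14883, p(36)=17977, p(37)=21637, p(38)=26015, p(39)=31185, p(40)=37338, p(41)=44583, p(42)=53174, p(43)=63261, p(44)=75175, p(45)=89134, p(46)=105558, p(47)=124754, p(48)=147273, p(49)=173525, p(50)=204226, p(51)=239943, p(52)=281589, p(53)=329931, p(54)=386155, p(55)=451276, p(56)=526823, p(57)=614154, p(58)=715220, p(59)=831820, p(60)=966467, p(61)=1121505, p(62)=1300156, p(63)=1505499, p(64)=1741630, p(65)=2012558, p(66)=2323520, p(67)=2679689, p(68)=3087735, p(69)=3554345, p(70)=4087968, p(71)=4697205, p(72)=5392783, p(73)=6185689, p(74)=7089500, p(75)=8118264, p(76)=9289091, p(77)=10619863, p(78)=12132164, p(79)=13848650.
Final step: p(80) = p(79) + p(78) - p(75) - p(73) + p(68) + p(65) - p(58) - p(54) + p(45) + p(40) - p(29) - p(23) + p(10) + p(3)
= 13848650 + 12132164 - 8118264 - 6185689 + 3087735 + 2012558 - 715220 - 386155 + 89134 + 37338 - 4565 - 1255 + 42 + 3
= 15796476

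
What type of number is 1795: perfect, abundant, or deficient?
deficient

Proper divisors of 1795: sum = 1 + 5 + 359 = 365
Since 365 < 1795, 1795 is deficient.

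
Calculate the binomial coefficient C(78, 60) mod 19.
0

Using Lucas' theorem:
Write n=78 and k=60 in base 19:
n in base 19: [4, 2]
k in base 19: [3, 3]
C(78,60) mod 19 = ∏ C(n_i, k_i) mod 19
Digit binomials (mod 19): C(4,3) = 4; C(2,3) = 0 (k_i > n_i)
Product: 4 × 0 = 0 ≡ 0 (mod 19)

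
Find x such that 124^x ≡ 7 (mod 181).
75

Baby-step giant-step with step n = ⌈√181⌉ = 14.
Baby steps 124^j mod 181 (j:value) for j=0..13: 0:1, 1:124, 2:172, 3:151, 4:81, 5:89, 6:176, 7:104, 8:45, 9:150, 10:138, 11:98, 12:25, 13:23.
Giant-step multiplier: 124^(-14) ≡ 124^(180-14) = 124^166 ≡ 37 (mod 181).
Giant steps γ_i = 7·37^i mod 181: γ_0=7, γ_1=78, γ_2=171, γ_3=173, γ_4=66, γ_5=89 (in table at j=5).
x = i·n + j = 5·14 + 5 = 75.
Check: 124^75 ≡ 7 (mod 181).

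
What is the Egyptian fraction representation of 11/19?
1/2 + 1/13 + 1/494

Greedy algorithm:
11/19: ceiling(19/11) = 2, use 1/2
3/38: ceiling(38/3) = 13, use 1/13
1/494: ceiling(494/1) = 494, use 1/494
Result: 11/19 = 1/2 + 1/13 + 1/494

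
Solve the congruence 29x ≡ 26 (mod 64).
x ≡ 34 (mod 64)

gcd(29, 64) = 1, which divides 26, so solutions exist.
Find 29^(-1) mod 64 by the extended Euclidean algorithm:
64 = 2 × 29 + 6  ⟹  6 = (1)·64 + (-2)·29
29 = 4 × 6 + 5  ⟹  5 = (-4)·64 + (9)·29
6 = 1 × 5 + 1  ⟹  1 = (5)·64 + (-11)·29
So (-11)·29 ≡ 1 (mod 64), i.e. 29^(-1) ≡ -11 ≡ 53 (mod 64).
x ≡ 53 × 26 = 1378 ≡ 34 (mod 64).
Check: 29 × 34 = 986 ≡ 26 (mod 64).
Unique solution: x ≡ 34 (mod 64)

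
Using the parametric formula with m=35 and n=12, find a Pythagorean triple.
(1081, 840, 1369)

Euclid's formula: a = m² - n², b = 2mn, c = m² + n²
m = 35, n = 12
a = 35² - 12² = 1225 - 144 = 1081
b = 2 × 35 × 12 = 840
c = 35² + 12² = 1225 + 144 = 1369
Verification: 1081² + 840² = 1168561 + 705600 = 1874161 = 1369² ✓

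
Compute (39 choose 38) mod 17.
5

Using Lucas' theorem:
Write n=39 and k=38 in base 17:
n in base 17: [2, 5]
k in base 17: [2, 4]
C(39,38) mod 17 = ∏ C(n_i, k_i) mod 17
Digit binomials (mod 17): C(2,2) = 1; C(5,4) = 5
Product: 1 × 5 = 5 ≡ 5 (mod 17)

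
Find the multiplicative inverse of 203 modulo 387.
326

gcd(203, 387) = 1, so the inverse exists.
Extended Euclidean algorithm on (387, 203):
387 = 1 × 203 + 184  ⟹  184 = (1)·387 + (-1)·203
203 = 1 × 184 + 19  ⟹  19 = (-1)·387 + (2)·203
184 = 9 × 19 + 13  ⟹  13 = (10)·387 + (-19)·203
19 = 1 × 13 + 6  ⟹  6 = (-11)·387 + (21)·203
13 = 2 × 6 + 1  ⟹  1 = (32)·387 + (-61)·203
So (-61)·203 ≡ 1 (mod 387), i.e. 203^(-1) ≡ -61 ≡ 326 (mod 387).
Check: 203 × 326 = 66178 ≡ 1 (mod 387)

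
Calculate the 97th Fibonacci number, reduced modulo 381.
58

Matrix identity: Q^n = [[F_(n+1), F_n], [F_n, F_(n-1)]] with Q = [[1,1],[1,0]].
n = 97 = 1100001₂. Square-and-multiply, entries mod 381:
Q^1 = [[1,1],[1,0]]
Q^3 = (Q^1)²·Q = [[3,2],[2,1]]
Q^6 = (Q^3)² = [[13,8],[8,5]]
Q^12 = (Q^6)² = [[233,144],[144,89]]
Q^24 = (Q^12)² = [[349,267],[267,82]]
Q^48 = (Q^24)² = [[304,15],[15,289]]
Q^97 = (Q^48)²·Q = [[190,58],[58,132]]
F_97 mod 381 = Q^97[0][1] = 58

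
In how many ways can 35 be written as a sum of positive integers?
14883

p(n) counts ways to write n as a sum of positive integers (order ignored).
Euler's pentagonal recurrence: p(k) = p(k-1) + p(k-2) - p(k-5) - p(k-7) + p(k-12) + p(k-15) - ... (offsets j(3j∓1)/2, signs ++--, p(0)=1, p(<0)=0).
DP table for k = 0..34: p(0)=1, p(1)=1, p(2)=2, p(3)=3, p(4)=5, p(5)=7, p(6)=11, p(7)=15, p(8)=22, p(9)=30, p(10)=42, p(11)=56, p(12)=77, p(13)=101, p(14)=135, p(15)=176, p(16)=231, p(17)=297, p(18)=385, p(19)=490, p(20)=627, p(21)=792, p(22)=1002, p(23)=1255, p(24)=1575, p(25)=1958, p(26)=2436, p(27)=3010, p(28)=3718, p(29)=4565, p(30)=5604, p(31)=6842, p(32)=8349, p(33)=10143, p(34)=12310.
Final step: p(35) = p(34) + p(33) - p(30) - p(28) + p(23) + p(20) - p(13) - p(9) + p(0)
= 12310 + 10143 - 5604 - 3718 + 1255 + 627 - 101 - 30 + 1
= 14883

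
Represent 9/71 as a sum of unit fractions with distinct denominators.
1/8 + 1/568

Greedy algorithm:
9/71: ceiling(71/9) = 8, use 1/8
1/568: ceiling(568/1) = 568, use 1/568
Result: 9/71 = 1/8 + 1/568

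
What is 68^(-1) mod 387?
74

gcd(68, 387) = 1, so the inverse exists.
Extended Euclidean algorithm on (387, 68):
387 = 5 × 68 + 47  ⟹  47 = (1)·387 + (-5)·68
68 = 1 × 47 + 21  ⟹  21 = (-1)·387 + (6)·68
47 = 2 × 21 + 5  ⟹  5 = (3)·387 + (-17)·68
21 = 4 × 5 + 1  ⟹  1 = (-13)·387 + (74)·68
So (74)·68 ≡ 1 (mod 387), i.e. 68^(-1) ≡ 74 (mod 387).
Check: 68 × 74 = 5032 ≡ 1 (mod 387)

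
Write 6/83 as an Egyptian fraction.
1/14 + 1/1162

Greedy algorithm:
6/83: ceiling(83/6) = 14, use 1/14
1/1162: ceiling(1162/1) = 1162, use 1/1162
Result: 6/83 = 1/14 + 1/1162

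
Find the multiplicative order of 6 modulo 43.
3

43 is prime, so ord(6) divides φ(43) = 42.
Divisors of 42: 1, 2, 3, 6, 7, 14, 21, 42.
Repeated squaring: 6^1 ≡ 6, 6^2 ≡ 36, 6^4 ≡ 6, 6^8 ≡ 36, 6^16 ≡ 6, 6^32 ≡ 36 (mod 43).
Test 6^d mod 43 for each divisor d in increasing order:
6^1 ≡ 6
6^2 ≡ 36
6^3 = 6^2·6^1 ≡ 1  ← first divisor giving 1
The order is 3.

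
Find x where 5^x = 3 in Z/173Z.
133

Baby-step giant-step with step n = ⌈√173⌉ = 14.
Baby steps 5^j mod 173 (j:value) for j=0..13: 0:1, 1:5, 2:25, 3:125, 4:106, 5:11, 6:55, 7:102, 8:164, 9:128, 10:121, 11:86, 12:84, 13:74.
Giant-step multiplier: 5^(-14) ≡ 5^(172-14) = 5^158 ≡ 137 (mod 173).
Giant steps γ_i = 3·137^i mod 173: γ_0=3, γ_1=65, γ_2=82, γ_3=162, γ_4=50, γ_5=103, γ_6=98, γ_7=105, γ_8=26, γ_9=102 (in table at j=7).
x = i·n + j = 9·14 + 7 = 133.
Check: 5^133 ≡ 3 (mod 173).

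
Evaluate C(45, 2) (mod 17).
4

Using Lucas' theorem:
Write n=45 and k=2 in base 17:
n in base 17: [2, 11]
k in base 17: [0, 2]
C(45,2) mod 17 = ∏ C(n_i, k_i) mod 17
Digit binomials (mod 17): C(2,0) = 1; C(11,2) = 55 ≡ 4
Product: 1 × 4 = 4 ≡ 4 (mod 17)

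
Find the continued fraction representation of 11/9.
[1; 4, 2]

Euclidean algorithm steps:
11 = 1 × 9 + 2
9 = 4 × 2 + 1
2 = 2 × 1 + 0
Continued fraction: [1; 4, 2]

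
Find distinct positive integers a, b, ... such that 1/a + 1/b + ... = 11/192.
1/18 + 1/576

Greedy algorithm:
11/192: ceiling(192/11) = 18, use 1/18
1/576: ceiling(576/1) = 576, use 1/576
Result: 11/192 = 1/18 + 1/576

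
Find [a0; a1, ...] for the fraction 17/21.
[0; 1, 4, 4]

Euclidean algorithm steps:
17 = 0 × 21 + 17
21 = 1 × 17 + 4
17 = 4 × 4 + 1
4 = 4 × 1 + 0
Continued fraction: [0; 1, 4, 4]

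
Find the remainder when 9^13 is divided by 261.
216

Repeated squaring. Binary of 13 = 1101.
9^1 ≡ 9 (mod 261); 9^2 ≡ 81 (mod 261); 9^4 ≡ 36 (mod 261); 9^8 ≡ 252 (mod 261)
9^13 = 9^1 × 9^4 × 9^8 ≡ 216 (mod 261)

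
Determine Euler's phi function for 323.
288

323 = 17 × 19
φ(n) = n × ∏(1 - 1/p) for each prime p dividing n
φ(323) = 323 × (1 - 1/17) × (1 - 1/19) = 288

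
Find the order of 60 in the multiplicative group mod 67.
33

67 is prime, so ord(60) divides φ(67) = 66.
Divisors of 66: 1, 2, 3, 6, 11, 22, 33, 66.
Repeated squaring: 60^1 ≡ 60, 60^2 ≡ 49, 60^4 ≡ 56, 60^8 ≡ 54, 60^16 ≡ 35, 60^32 ≡ 19, 60^64 ≡ 26 (mod 67).
Test 60^d mod 67 for each divisor d in increasing order:
60^1 ≡ 60
60^2 ≡ 49
60^3 = 60^2·60^1 ≡ 59
60^6 = 60^4·60^2 ≡ 64
60^11 = 60^8·60^2·60^1 ≡ 37
60^22 = 60^16·60^4·60^2 ≡ 29
60^33 = 60^32·60^1 ≡ 1  ← first divisor giving 1
The order is 33.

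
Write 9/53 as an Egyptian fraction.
1/6 + 1/318

Greedy algorithm:
9/53: ceiling(53/9) = 6, use 1/6
1/318: ceiling(318/1) = 318, use 1/318
Result: 9/53 = 1/6 + 1/318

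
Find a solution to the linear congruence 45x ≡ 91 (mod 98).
x ≡ 63 (mod 98)

gcd(45, 98) = 1, which divides 91, so solutions exist.
Find 45^(-1) mod 98 by the extended Euclidean algorithm:
98 = 2 × 45 + 8  ⟹  8 = (1)·98 + (-2)·45
45 = 5 × 8 + 5  ⟹  5 = (-5)·98 + (11)·45
8 = 1 × 5 + 3  ⟹  3 = (6)·98 + (-13)·45
5 = 1 × 3 + 2  ⟹  2 = (-11)·98 + (24)·45
3 = 1 × 2 + 1  ⟹  1 = (17)·98 + (-37)·45
So (-37)·45 ≡ 1 (mod 98), i.e. 45^(-1) ≡ -37 ≡ 61 (mod 98).
x ≡ 61 × 91 = 5551 ≡ 63 (mod 98).
Check: 45 × 63 = 2835 ≡ 91 (mod 98).
Unique solution: x ≡ 63 (mod 98)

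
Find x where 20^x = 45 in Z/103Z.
41

Baby-step giant-step with step n = ⌈√103⌉ = 11.
Baby steps 20^j mod 103 (j:value) for j=0..10: 0:1, 1:20, 2:91, 3:69, 4:41, 5:99, 6:23, 7:48, 8:33, 9:42, 10:16.
Giant-step multiplier: 20^(-11) ≡ 20^(102-11) = 20^91 ≡ 75 (mod 103).
Giant steps γ_i = 45·75^i mod 103: γ_0=45, γ_1=79, γ_2=54, γ_3=33 (in table at j=8).
x = i·n + j = 3·11 + 8 = 41.
Check: 20^41 ≡ 45 (mod 103).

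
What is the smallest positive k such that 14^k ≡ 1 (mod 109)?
108

109 is prime, so ord(14) divides φ(109) = 108.
Divisors of 108: 1, 2, 3, 4, 6, 9, 12, 18, 27, 36, 54, 108.
Repeated squaring: 14^1 ≡ 14, 14^2 ≡ 87, 14^4 ≡ 48, 14^8 ≡ 15, 14^16 ≡ 7, 14^32 ≡ 49, 14^64 ≡ 3 (mod 109).
Test 14^d mod 109 for each divisor d in increasing order:
14^1 ≡ 14
14^2 ≡ 87
14^3 = 14^2·14^1 ≡ 19
14^4 ≡ 48
14^6 = 14^4·14^2 ≡ 34
14^9 = 14^8·14^1 ≡ 101
14^12 = 14^8·14^4 ≡ 66
14^18 = 14^16·14^2 ≡ 64
14^27 = 14^16·14^8·14^2·14^1 ≡ 33
14^36 = 14^32·14^4 ≡ 63
14^54 = 14^32·14^16·14^4·14^2 ≡ 108
14^108 = 14^64·14^32·14^8·14^4 ≡ 1  ← first divisor giving 1
The order is 108.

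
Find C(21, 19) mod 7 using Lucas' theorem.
0

Using Lucas' theorem:
Write n=21 and k=19 in base 7:
n in base 7: [3, 0]
k in base 7: [2, 5]
C(21,19) mod 7 = ∏ C(n_i, k_i) mod 7
Digit binomials (mod 7): C(3,2) = 3; C(0,5) = 0 (k_i > n_i)
Product: 3 × 0 = 0 ≡ 0 (mod 7)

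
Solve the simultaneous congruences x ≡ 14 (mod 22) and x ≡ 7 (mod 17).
58

Using Chinese Remainder Theorem:
M = 22 × 17 = 374
M1 = 17, M2 = 22
y1 = 17^(-1) mod 22 = 13
y2 = 22^(-1) mod 17 = 7
x = (14×17×13 + 7×22×7) mod 374 = 58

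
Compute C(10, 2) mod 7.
3

Using Lucas' theorem:
Write n=10 and k=2 in base 7:
n in base 7: [1, 3]
k in base 7: [0, 2]
C(10,2) mod 7 = ∏ C(n_i, k_i) mod 7
Digit binomials (mod 7): C(1,0) = 1; C(3,2) = 3
Product: 1 × 3 = 3 ≡ 3 (mod 7)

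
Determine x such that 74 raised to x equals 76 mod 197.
144

Baby-step giant-step with step n = ⌈√197⌉ = 15.
Baby steps 74^j mod 197 (j:value) for j=0..14: 0:1, 1:74, 2:157, 3:192, 4:24, 5:3, 6:25, 7:77, 8:182, 9:72, 10:9, 11:75, 12:34, 13:152, 14:19.
Giant-step multiplier: 74^(-15) ≡ 74^(196-15) = 74^181 ≡ 73 (mod 197).
Giant steps γ_i = 76·73^i mod 197: γ_0=76, γ_1=32, γ_2=169, γ_3=123, γ_4=114, γ_5=48, γ_6=155, γ_7=86, γ_8=171, γ_9=72 (in table at j=9).
x = i·n + j = 9·15 + 9 = 144.
Check: 74^144 ≡ 76 (mod 197).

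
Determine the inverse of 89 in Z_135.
44

gcd(89, 135) = 1, so the inverse exists.
Extended Euclidean algorithm on (135, 89):
135 = 1 × 89 + 46  ⟹  46 = (1)·135 + (-1)·89
89 = 1 × 46 + 43  ⟹  43 = (-1)·135 + (2)·89
46 = 1 × 43 + 3  ⟹  3 = (2)·135 + (-3)·89
43 = 14 × 3 + 1  ⟹  1 = (-29)·135 + (44)·89
So (44)·89 ≡ 1 (mod 135), i.e. 89^(-1) ≡ 44 (mod 135).
Check: 89 × 44 = 3916 ≡ 1 (mod 135)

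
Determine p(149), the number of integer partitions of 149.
37027355200

p(n) counts ways to write n as a sum of positive integers (order ignored).
Euler's pentagonal recurrence: p(k) = p(k-1) + p(k-2) - p(k-5) - p(k-7) + p(k-12) + p(k-15) - ... (offsets j(3j∓1)/2, signs ++--, p(0)=1, p(<0)=0).
DP table for k = 0..148: p(0)=1, p(1)=1, p(2)=2, p(3)=3, p(4)=5, p(5)=7, p(6)=11, p(7)=15, p(8)=22, p(9)=30, p(10)=42, p(11)=56, p(12)=77, p(13)=101, p(14)=135, p(15)=176, p(16)=231, p(17)=297, p(18)=385, p(19)=490, p(20)=627, p(21)=792, p(22)=1002, p(23)=1255, p(24)=1575, p(25)=1958, p(26)=2436, p(27)=3010, p(28)=3718, p(29)=4565, p(30)=5604, p(31)=6842, p(32)=8349, p(33)=10143, p(34)=12310, p(35)=14883, p(36)=17977, p(37)=21637, p(38)=26015, p(39)=31185, p(40)=37338, p(41)=44583, p(42)=53174, p(43)=63261, p(44)=75175, p(45)=89134, p(46)=105558, p(47)=124754, p(48)=147273, p(49)=173525, p(50)=204226, p(51)=239943, p(52)=281589, p(53)=329931, p(54)=386155, p(55)=451276, p(56)=526823, p(57)=614154, p(58)=715220, p(59)=831820, p(60)=966467, p(61)=1121505, p(62)=1300156, p(63)=1505499, p(64)=1741630, p(65)=2012558, p(66)=2323520, p(67)=2679689, p(68)=3087735, p(69)=3554345, p(70)=4087968, p(71)=4697205, p(72)=5392783, p(73)=6185689, p(74)=7089500, p(75)=8118264, p(76)=9289091, p(77)=10619863, p(78)=12132164, p(79)=13848650, p(80)=15796476, p(81)=18004327, p(82)=20506255, p(83)=23338469, p(84)=26543660, p(85)=30167357, p(86)=34262962, p(87)=38887673, p(88)=44108109, p(89)=49995925, p(90)=56634173, p(91)=64112359, p(92)=72533807, p(93)=82010177, p(94)=92669720, p(95)=104651419, p(96)=118114304, p(97)=133230930, p(98)=150198136, p(99)=169229875, p(100)=190569292, p(101)=214481126, p(102)=241265379, p(103)=271248950, p(104)=304801365, p(105)=342325709, p(106)=384276336, p(107)=431149389, p(108)=483502844, p(109)=541946240, p(110)=607163746, p(111)=679903203, p(112)=761002156, p(113)=851376628, p(114)=952050665, p(115)=1064144451, p(116)=1188908248, p(117)=1327710076, p(118)=1482074143, p(119)=1653668665, p(120)=1844349560, p(121)=2056148051, p(122)=2291320912, p(123)=2552338241, p(124)=2841940500, p(125)=3163127352, p(126)=3519222692, p(127)=3913864295, p(128)=4351078600, p(129)=4835271870, p(130)=5371315400, p(131)=5964539504, p(132)=6620830889, p(133)=7346629512, p(134)=8149040695, p(135)=9035836076, p(136)=10015581680, p(137)=11097645016, p(138)=12292341831, p(139)=13610949895, p(140)=15065878135, p(141)=16670689208, p(142)=18440293320, p(143)=20390982757, p(144)=22540654445, p(145)=24908858009, p(146)=27517052599, p(147)=30388671978, p(148)=33549419497.
Final step: p(149) = p(148) + p(147) - p(144) - p(142) + p(137) + p(134) - p(127) - p(123) + p(114) + p(109) - p(98) - p(92) + p(79) + p(72) - p(57) - p(49) + p(32) + p(23) - p(4)
= 33549419497 + 30388671978 - 22540654445 - 18440293320 + 11097645016 + 8149040695 - 3913864295 - 2552338241 + 952050665 + 541946240 - 150198136 - 72533807 + 13848650 + 5392783 - 614154 - 173525 + 8349 + 1255 - 5
= 37027355200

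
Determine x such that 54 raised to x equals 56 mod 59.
47

Baby-step giant-step with step n = ⌈√59⌉ = 8.
Baby steps 54^j mod 59 (j:value) for j=0..7: 0:1, 1:54, 2:25, 3:52, 4:35, 5:2, 6:49, 7:50.
Giant-step multiplier: 54^(-8) ≡ 54^(58-8) = 54^50 ≡ 21 (mod 59).
Giant steps γ_i = 56·21^i mod 59: γ_0=56, γ_1=55, γ_2=34, γ_3=6, γ_4=8, γ_5=50 (in table at j=7).
x = i·n + j = 5·8 + 7 = 47.
Check: 54^47 ≡ 56 (mod 59).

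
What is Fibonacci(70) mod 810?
485

Matrix identity: Q^n = [[F_(n+1), F_n], [F_n, F_(n-1)]] with Q = [[1,1],[1,0]].
n = 70 = 1000110₂. Square-and-multiply, entries mod 810:
Q^1 = [[1,1],[1,0]]
Q^2 = (Q^1)² = [[2,1],[1,1]]
Q^4 = (Q^2)² = [[5,3],[3,2]]
Q^8 = (Q^4)² = [[34,21],[21,13]]
Q^17 = (Q^8)²·Q = [[154,787],[787,177]]
Q^35 = (Q^17)²·Q = [[432,755],[755,487]]
Q^70 = (Q^35)² = [[109,485],[485,434]]
F_70 mod 810 = Q^70[0][1] = 485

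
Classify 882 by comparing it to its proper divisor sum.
abundant

Proper divisors of 882: sum = 1 + 2 + 3 + 6 + 7 + 9 + 14 + 18 + ... + 126 + 147 + 294 + 441 (17 divisors) = 1341
Since 1341 > 882, 882 is abundant.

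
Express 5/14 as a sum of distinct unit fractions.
1/3 + 1/42

Greedy algorithm:
5/14: ceiling(14/5) = 3, use 1/3
1/42: ceiling(42/1) = 42, use 1/42
Result: 5/14 = 1/3 + 1/42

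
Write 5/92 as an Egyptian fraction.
1/19 + 1/583 + 1/1019084

Greedy algorithm:
5/92: ceiling(92/5) = 19, use 1/19
3/1748: ceiling(1748/3) = 583, use 1/583
1/1019084: ceiling(1019084/1) = 1019084, use 1/1019084
Result: 5/92 = 1/19 + 1/583 + 1/1019084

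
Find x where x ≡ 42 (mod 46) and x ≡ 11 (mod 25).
686

Using Chinese Remainder Theorem:
M = 46 × 25 = 1150
M1 = 25, M2 = 46
y1 = 25^(-1) mod 46 = 35
y2 = 46^(-1) mod 25 = 6
x = (42×25×35 + 11×46×6) mod 1150 = 686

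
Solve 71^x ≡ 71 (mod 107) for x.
1

Baby-step giant-step with step n = ⌈√107⌉ = 11.
Baby steps 71^j mod 107 (j:value) for j=0..10: 0:1, 1:71, 2:12, 3:103, 4:37, 5:59, 6:16, 7:66, 8:85, 9:43, 10:57.
h = 71 is already in the table at j=1, so x = 1.
Check: 71^1 ≡ 71 (mod 107).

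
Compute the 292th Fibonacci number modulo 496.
227

Matrix identity: Q^n = [[F_(n+1), F_n], [F_n, F_(n-1)]] with Q = [[1,1],[1,0]].
n = 292 = 100100100₂. Square-and-multiply, entries mod 496:
Q^1 = [[1,1],[1,0]]
Q^2 = (Q^1)² = [[2,1],[1,1]]
Q^4 = (Q^2)² = [[5,3],[3,2]]
Q^9 = (Q^4)²·Q = [[55,34],[34,21]]
Q^18 = (Q^9)² = [[213,104],[104,109]]
Q^36 = (Q^18)² = [[137,256],[256,377]]
Q^73 = (Q^36)²·Q = [[129,481],[481,144]]
Q^146 = (Q^73)² = [[2,369],[369,129]]
Q^292 = (Q^146)² = [[261,227],[227,34]]
F_292 mod 496 = Q^292[0][1] = 227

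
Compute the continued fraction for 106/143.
[0; 1, 2, 1, 6, 2, 2]

Euclidean algorithm steps:
106 = 0 × 143 + 106
143 = 1 × 106 + 37
106 = 2 × 37 + 32
37 = 1 × 32 + 5
32 = 6 × 5 + 2
5 = 2 × 2 + 1
2 = 2 × 1 + 0
Continued fraction: [0; 1, 2, 1, 6, 2, 2]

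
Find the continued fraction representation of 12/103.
[0; 8, 1, 1, 2, 2]

Euclidean algorithm steps:
12 = 0 × 103 + 12
103 = 8 × 12 + 7
12 = 1 × 7 + 5
7 = 1 × 5 + 2
5 = 2 × 2 + 1
2 = 2 × 1 + 0
Continued fraction: [0; 8, 1, 1, 2, 2]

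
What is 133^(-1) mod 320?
77

gcd(133, 320) = 1, so the inverse exists.
Extended Euclidean algorithm on (320, 133):
320 = 2 × 133 + 54  ⟹  54 = (1)·320 + (-2)·133
133 = 2 × 54 + 25  ⟹  25 = (-2)·320 + (5)·133
54 = 2 × 25 + 4  ⟹  4 = (5)·320 + (-12)·133
25 = 6 × 4 + 1  ⟹  1 = (-32)·320 + (77)·133
So (77)·133 ≡ 1 (mod 320), i.e. 133^(-1) ≡ 77 (mod 320).
Check: 133 × 77 = 10241 ≡ 1 (mod 320)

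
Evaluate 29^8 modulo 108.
13

Repeated squaring. Binary of 8 = 1000.
29^1 ≡ 29 (mod 108); 29^2 ≡ 85 (mod 108); 29^4 ≡ 97 (mod 108); 29^8 ≡ 13 (mod 108)
29^8 = 29^8 ≡ 13 (mod 108)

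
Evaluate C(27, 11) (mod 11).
2

Using Lucas' theorem:
Write n=27 and k=11 in base 11:
n in base 11: [2, 5]
k in base 11: [1, 0]
C(27,11) mod 11 = ∏ C(n_i, k_i) mod 11
Digit binomials (mod 11): C(2,1) = 2; C(5,0) = 1
Product: 2 × 1 = 2 ≡ 2 (mod 11)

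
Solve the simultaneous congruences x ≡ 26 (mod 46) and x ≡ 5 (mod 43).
1682

Using Chinese Remainder Theorem:
M = 46 × 43 = 1978
M1 = 43, M2 = 46
y1 = 43^(-1) mod 46 = 15
y2 = 46^(-1) mod 43 = 29
x = (26×43×15 + 5×46×29) mod 1978 = 1682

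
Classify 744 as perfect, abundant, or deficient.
abundant

Proper divisors of 744: sum = 1 + 2 + 3 + 4 + 6 + 8 + 12 + 24 + 31 + 62 + 93 + 124 + 186 + 248 + 372 = 1176
Since 1176 > 744, 744 is abundant.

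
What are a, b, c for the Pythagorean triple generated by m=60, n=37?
(2231, 4440, 4969)

Euclid's formula: a = m² - n², b = 2mn, c = m² + n²
m = 60, n = 37
a = 60² - 37² = 3600 - 1369 = 2231
b = 2 × 60 × 37 = 4440
c = 60² + 37² = 3600 + 1369 = 4969
Verification: 2231² + 4440² = 4977361 + 19713600 = 24690961 = 4969² ✓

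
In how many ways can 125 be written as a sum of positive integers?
3163127352

p(n) counts ways to write n as a sum of positive integers (order ignored).
Euler's pentagonal recurrence: p(k) = p(k-1) + p(k-2) - p(k-5) - p(k-7) + p(k-12) + p(k-15) - ... (offsets j(3j∓1)/2, signs ++--, p(0)=1, p(<0)=0).
DP table for k = 0..124: p(0)=1, p(1)=1, p(2)=2, p(3)=3, p(4)=5, p(5)=7, p(6)=11, p(7)=15, p(8)=22, p(9)=30, p(10)=42, p(11)=56, p(12)=77, p(13)=101, p(14)=135, p(15)=176, p(16)=231, p(17)=297, p(18)=385, p(19)=490, p(20)=627, p(21)=792, p(22)=1002, p(23)=1255, p(24)=1575, p(25)=1958, p(26)=2436, p(27)=3010, p(28)=3718, p(29)=4565, p(30)=5604, p(31)=6842, p(32)=8349, p(33)=10143, p(34)=12310, p(35)=14883, p(36)=17977, p(37)=21637, p(38)=26015, p(39)=31185, p(40)=37338, p(41)=44583, p(42)=53174, p(43)=63261, p(44)=75175, p(45)=89134, p(46)=105558, p(47)=124754, p(48)=147273, p(49)=173525, p(50)=204226, p(51)=239943, p(52)=281589, p(53)=329931, p(54)=386155, p(55)=451276, p(56)=526823, p(57)=614154, p(58)=715220, p(59)=831820, p(60)=966467, p(61)=1121505, p(62)=1300156, p(63)=1505499, p(64)=1741630, p(65)=2012558, p(66)=2323520, p(67)=2679689, p(68)=3087735, p(69)=3554345, p(70)=4087968, p(71)=4697205, p(72)=5392783, p(73)=6185689, p(74)=7089500, p(75)=8118264, p(76)=9289091, p(77)=10619863, p(78)=12132164, p(79)=13848650, p(80)=15796476, p(81)=18004327, p(82)=20506255, p(83)=23338469, p(84)=26543660, p(85)=30167357, p(86)=34262962, p(87)=38887673, p(88)=44108109, p(89)=49995925, p(90)=56634173, p(91)=64112359, p(92)=72533807, p(93)=82010177, p(94)=92669720, p(95)=104651419, p(96)=118114304, p(97)=133230930, p(98)=150198136, p(99)=169229875, p(100)=190569292, p(101)=214481126, p(102)=241265379, p(103)=271248950, p(104)=304801365, p(105)=342325709, p(106)=384276336, p(107)=431149389, p(108)=483502844, p(109)=541946240, p(110)=607163746, p(111)=679903203, p(112)=761002156, p(113)=851376628, p(114)=952050665, p(115)=1064144451, p(116)=1188908248, p(117)=1327710076, p(118)=1482074143, p(119)=1653668665, p(120)=1844349560, p(121)=2056148051, p(122)=2291320912, p(123)=2552338241, p(124)=2841940500.
Final step: p(125) = p(124) + p(123) - p(120) - p(118) + p(113) + p(110) - p(103) - p(99) + p(90) + p(85) - p(74) - p(68) + p(55) + p(48) - p(33) - p(25) + p(8)
= 2841940500 + 2552338241 - 1844349560 - 1482074143 + 851376628 + 607163746 - 271248950 - 169229875 + 56634173 + 30167357 - 7089500 - 3087735 + 451276 + 147273 - 10143 - 1958 + 22
= 3163127352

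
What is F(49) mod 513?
442

Matrix identity: Q^n = [[F_(n+1), F_n], [F_n, F_(n-1)]] with Q = [[1,1],[1,0]].
n = 49 = 110001₂. Square-and-multiply, entries mod 513:
Q^1 = [[1,1],[1,0]]
Q^3 = (Q^1)²·Q = [[3,2],[2,1]]
Q^6 = (Q^3)² = [[13,8],[8,5]]
Q^12 = (Q^6)² = [[233,144],[144,89]]
Q^24 = (Q^12)² = [[127,198],[198,442]]
Q^49 = (Q^24)²·Q = [[244,442],[442,315]]
F_49 mod 513 = Q^49[0][1] = 442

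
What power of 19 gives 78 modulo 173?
10

Baby-step giant-step with step n = ⌈√173⌉ = 14.
Baby steps 19^j mod 173 (j:value) for j=0..13: 0:1, 1:19, 2:15, 3:112, 4:52, 5:123, 6:88, 7:115, 8:109, 9:168, 10:78, 11:98, 12:132, 13:86.
h = 78 is already in the table at j=10, so x = 10.
Check: 19^10 ≡ 78 (mod 173).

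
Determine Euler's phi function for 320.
128

320 = 2^6 × 5
φ(n) = n × ∏(1 - 1/p) for each prime p dividing n
φ(320) = 320 × (1 - 1/2) × (1 - 1/5) = 128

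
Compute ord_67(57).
66

67 is prime, so ord(57) divides φ(67) = 66.
Divisors of 66: 1, 2, 3, 6, 11, 22, 33, 66.
Repeated squaring: 57^1 ≡ 57, 57^2 ≡ 33, 57^4 ≡ 17, 57^8 ≡ 21, 57^16 ≡ 39, 57^32 ≡ 47, 57^64 ≡ 65 (mod 67).
Test 57^d mod 67 for each divisor d in increasing order:
57^1 ≡ 57
57^2 ≡ 33
57^3 = 57^2·57^1 ≡ 5
57^6 = 57^4·57^2 ≡ 25
57^11 = 57^8·57^2·57^1 ≡ 38
57^22 = 57^16·57^4·57^2 ≡ 37
57^33 = 57^32·57^1 ≡ 66
57^66 = 57^64·57^2 ≡ 1  ← first divisor giving 1
The order is 66.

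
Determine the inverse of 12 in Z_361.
331

gcd(12, 361) = 1, so the inverse exists.
Extended Euclidean algorithm on (361, 12):
361 = 30 × 12 + 1  ⟹  1 = (1)·361 + (-30)·12
So (-30)·12 ≡ 1 (mod 361), i.e. 12^(-1) ≡ -30 ≡ 331 (mod 361).
Check: 12 × 331 = 3972 ≡ 1 (mod 361)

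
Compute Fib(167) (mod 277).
257

Matrix identity: Q^n = [[F_(n+1), F_n], [F_n, F_(n-1)]] with Q = [[1,1],[1,0]].
n = 167 = 10100111₂. Square-and-multiply, entries mod 277:
Q^1 = [[1,1],[1,0]]
Q^2 = (Q^1)² = [[2,1],[1,1]]
Q^5 = (Q^2)²·Q = [[8,5],[5,3]]
Q^10 = (Q^5)² = [[89,55],[55,34]]
Q^20 = (Q^10)² = [[143,117],[117,26]]
Q^41 = (Q^20)²·Q = [[173,67],[67,106]]
Q^83 = (Q^41)²·Q = [[204,70],[70,134]]
Q^167 = (Q^83)²·Q = [[95,257],[257,115]]
F_167 mod 277 = Q^167[0][1] = 257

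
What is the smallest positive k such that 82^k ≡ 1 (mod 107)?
106

107 is prime, so ord(82) divides φ(107) = 106.
Divisors of 106: 1, 2, 53, 106.
Repeated squaring: 82^1 ≡ 82, 82^2 ≡ 90, 82^4 ≡ 75, 82^8 ≡ 61, 82^16 ≡ 83, 82^32 ≡ 41, 82^64 ≡ 76 (mod 107).
Test 82^d mod 107 for each divisor d in increasing order:
82^1 ≡ 82
82^2 ≡ 90
82^53 = 82^32·82^16·82^4·82^1 ≡ 106
82^106 = 82^64·82^32·82^8·82^2 ≡ 1  ← first divisor giving 1
The order is 106.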